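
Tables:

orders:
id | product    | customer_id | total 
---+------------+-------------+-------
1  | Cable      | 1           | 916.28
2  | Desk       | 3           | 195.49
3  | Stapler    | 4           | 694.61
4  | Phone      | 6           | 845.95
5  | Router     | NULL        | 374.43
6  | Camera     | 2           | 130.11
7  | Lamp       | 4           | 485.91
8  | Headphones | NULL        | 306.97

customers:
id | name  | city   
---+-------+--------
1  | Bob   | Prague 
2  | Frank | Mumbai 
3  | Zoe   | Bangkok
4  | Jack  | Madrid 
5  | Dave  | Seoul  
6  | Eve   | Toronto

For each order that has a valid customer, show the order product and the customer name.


INNER JOIN keeps only orders rows whose customer_id matches an id in customers. Walk through each order:
  - order 1 (Cable): customer_id=1 -> matches Bob
  - order 2 (Desk): customer_id=3 -> matches Zoe
  - order 3 (Stapler): customer_id=4 -> matches Jack
  - order 4 (Phone): customer_id=6 -> matches Eve
  - order 5 (Router): customer_id=NULL, no match -> dropped
  - order 6 (Camera): customer_id=2 -> matches Frank
  - order 7 (Lamp): customer_id=4 -> matches Jack
  - order 8 (Headphones): customer_id=NULL, no match -> dropped
So 2 of 8 rows are dropped.

SQL:
SELECT a.product, b.name AS customer
FROM orders a
INNER JOIN customers b ON a.customer_id = b.id

Result:
product | customer
--------+---------
Cable   | Bob     
Desk    | Zoe     
Stapler | Jack    
Phone   | Eve     
Camera  | Frank   
Lamp    | Jack    


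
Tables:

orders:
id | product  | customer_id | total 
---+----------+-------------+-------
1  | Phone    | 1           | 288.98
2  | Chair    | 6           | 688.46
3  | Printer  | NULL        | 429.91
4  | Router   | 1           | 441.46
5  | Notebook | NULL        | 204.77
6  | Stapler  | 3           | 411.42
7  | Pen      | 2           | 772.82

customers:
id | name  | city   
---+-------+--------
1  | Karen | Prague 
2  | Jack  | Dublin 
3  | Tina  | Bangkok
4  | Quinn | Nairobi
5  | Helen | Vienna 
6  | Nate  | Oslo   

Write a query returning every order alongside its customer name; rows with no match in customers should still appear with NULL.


LEFT JOIN keeps every row from orders (the left table); where customer_id has no match in customers, the customer columns become NULL. Walk through each order:
  - order 1 (Phone): customer_id=1 -> matches Karen
  - order 2 (Chair): customer_id=6 -> matches Nate
  - order 3 (Printer): customer_id=NULL, no match -> kept with NULL
  - order 4 (Router): customer_id=1 -> matches Karen
  - order 5 (Notebook): customer_id=NULL, no match -> kept with NULL
  - order 6 (Stapler): customer_id=3 -> matches Tina
  - order 7 (Pen): customer_id=2 -> matches Jack
All 7 rows appear; 2 have NULL customer.

SQL:
SELECT a.product, b.name AS customer
FROM orders a
LEFT JOIN customers b ON a.customer_id = b.id

Result:
product  | customer
---------+---------
Phone    | Karen   
Chair    | Nate    
Printer  | NULL    
Router   | Karen   
Notebook | NULL    
Stapler  | Tina    
Pen      | Jack    


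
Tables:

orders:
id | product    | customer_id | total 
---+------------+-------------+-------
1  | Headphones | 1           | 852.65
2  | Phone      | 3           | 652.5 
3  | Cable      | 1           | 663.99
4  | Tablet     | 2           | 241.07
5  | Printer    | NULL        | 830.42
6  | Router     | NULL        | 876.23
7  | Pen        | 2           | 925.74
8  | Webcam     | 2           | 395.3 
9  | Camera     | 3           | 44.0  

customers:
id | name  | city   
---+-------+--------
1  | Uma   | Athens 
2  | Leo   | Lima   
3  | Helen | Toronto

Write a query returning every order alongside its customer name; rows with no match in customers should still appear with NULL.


LEFT JOIN keeps every row from orders (the left table); where customer_id has no match in customers, the customer columns become NULL. Walk through each order:
  - order 1 (Headphones): customer_id=1 -> matches Uma
  - order 2 (Phone): customer_id=3 -> matches Helen
  - order 3 (Cable): customer_id=1 -> matches Uma
  - order 4 (Tablet): customer_id=2 -> matches Leo
  - order 5 (Printer): customer_id=NULL, no match -> kept with NULL
  - order 6 (Router): customer_id=NULL, no match -> kept with NULL
  - order 7 (Pen): customer_id=2 -> matches Leo
  - order 8 (Webcam): customer_id=2 -> matches Leo
  - order 9 (Camera): customer_id=3 -> matches Helen
All 9 rows appear; 2 have NULL customer.

SQL:
SELECT a.product, b.name AS customer
FROM orders a
LEFT JOIN customers b ON a.customer_id = b.id

Result:
product    | customer
-----------+---------
Headphones | Uma     
Phone      | Helen   
Cable      | Uma     
Tablet     | Leo     
Printer    | NULL    
Router     | NULL    
Pen        | Leo     
Webcam     | Leo     
Camera     | Helen   


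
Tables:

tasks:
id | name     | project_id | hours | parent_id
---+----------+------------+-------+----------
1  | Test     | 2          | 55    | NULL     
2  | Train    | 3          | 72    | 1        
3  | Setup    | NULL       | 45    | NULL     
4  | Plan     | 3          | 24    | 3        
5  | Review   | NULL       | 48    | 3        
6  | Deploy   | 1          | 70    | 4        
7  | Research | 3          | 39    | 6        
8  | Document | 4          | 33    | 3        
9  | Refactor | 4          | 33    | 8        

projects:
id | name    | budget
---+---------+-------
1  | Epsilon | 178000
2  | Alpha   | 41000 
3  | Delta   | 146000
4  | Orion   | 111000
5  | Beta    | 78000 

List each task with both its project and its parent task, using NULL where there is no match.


Two LEFT JOINs from the same base table tasks: one to projects via project_id, one to tasks itself via parent_id. Both are LEFT so every task is preserved.
Match against projects:
  - task 1 (Test): project_id=2 -> matches Alpha
  - task 2 (Train): project_id=3 -> matches Delta
  - task 3 (Setup): project_id=NULL, no match -> kept with NULL
  - task 4 (Plan): project_id=3 -> matches Delta
  - task 5 (Review): project_id=NULL, no match -> kept with NULL
  - task 6 (Deploy): project_id=1 -> matches Epsilon
  - task 7 (Research): project_id=3 -> matches Delta
  - task 8 (Document): project_id=4 -> matches Orion
  - task 9 (Refactor): project_id=4 -> matches Orion
Match against tasks (self):
  - task 1 (Test): parent_id=NULL -> NULL
  - task 2 (Train): parent_id=1 -> Test
  - task 3 (Setup): parent_id=NULL -> NULL
  - task 4 (Plan): parent_id=3 -> Setup
  - task 5 (Review): parent_id=3 -> Setup
  - task 6 (Deploy): parent_id=4 -> Plan
  - task 7 (Research): parent_id=6 -> Deploy
  - task 8 (Document): parent_id=3 -> Setup
  - task 9 (Refactor): parent_id=8 -> Document

SQL:
SELECT a.name, b.name AS project, c.name AS parent
FROM tasks a
LEFT JOIN projects b ON a.project_id = b.id
LEFT JOIN tasks c ON a.parent_id = c.id

Result:
name     | project | parent  
---------+---------+---------
Test     | Alpha   | NULL    
Train    | Delta   | Test    
Setup    | NULL    | NULL    
Plan     | Delta   | Setup   
Review   | NULL    | Setup   
Deploy   | Epsilon | Plan    
Research | Delta   | Deploy  
Document | Orion   | Setup   
Refactor | Orion   | Document


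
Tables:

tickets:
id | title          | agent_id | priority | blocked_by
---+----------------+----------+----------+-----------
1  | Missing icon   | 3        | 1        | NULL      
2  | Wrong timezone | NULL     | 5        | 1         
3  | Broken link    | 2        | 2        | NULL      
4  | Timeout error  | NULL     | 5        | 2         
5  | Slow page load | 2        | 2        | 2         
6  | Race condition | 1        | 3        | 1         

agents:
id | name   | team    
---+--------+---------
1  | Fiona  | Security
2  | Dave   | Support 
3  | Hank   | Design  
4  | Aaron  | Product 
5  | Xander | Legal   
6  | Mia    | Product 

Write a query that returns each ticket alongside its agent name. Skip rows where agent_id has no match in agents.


INNER JOIN keeps only tickets rows whose agent_id matches an id in agents. Walk through each ticket:
  - ticket 1 (Missing icon): agent_id=3 -> matches Hank
  - ticket 2 (Wrong timezone): agent_id=NULL, no match -> dropped
  - ticket 3 (Broken link): agent_id=2 -> matches Dave
  - ticket 4 (Timeout error): agent_id=NULL, no match -> dropped
  - ticket 5 (Slow page load): agent_id=2 -> matches Dave
  - ticket 6 (Race condition): agent_id=1 -> matches Fiona
So 2 of 6 rows are dropped.

SQL:
SELECT a.title, b.name AS agent
FROM tickets a
INNER JOIN agents b ON a.agent_id = b.id

Result:
title          | agent
---------------+------
Missing icon   | Hank 
Broken link    | Dave 
Slow page load | Dave 
Race condition | Fiona


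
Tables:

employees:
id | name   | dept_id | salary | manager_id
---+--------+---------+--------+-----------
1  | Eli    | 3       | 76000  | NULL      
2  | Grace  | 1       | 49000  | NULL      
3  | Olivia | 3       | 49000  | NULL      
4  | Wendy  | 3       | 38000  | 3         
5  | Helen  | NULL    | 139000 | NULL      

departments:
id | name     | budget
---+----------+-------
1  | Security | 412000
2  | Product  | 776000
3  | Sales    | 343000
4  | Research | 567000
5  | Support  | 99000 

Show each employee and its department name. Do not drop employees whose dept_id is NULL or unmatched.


LEFT JOIN keeps every row from employees (the left table); where dept_id has no match in departments, the department columns become NULL. Walk through each employee:
  - employee 1 (Eli): dept_id=3 -> matches Sales
  - employee 2 (Grace): dept_id=1 -> matches Security
  - employee 3 (Olivia): dept_id=3 -> matches Sales
  - employee 4 (Wendy): dept_id=3 -> matches Sales
  - employee 5 (Helen): dept_id=NULL, no match -> kept with NULL
All 5 rows appear; 1 has NULL department.

SQL:
SELECT a.name, b.name AS department
FROM employees a
LEFT JOIN departments b ON a.dept_id = b.id

Result:
name   | department
-------+-----------
Eli    | Sales     
Grace  | Security  
Olivia | Sales     
Wendy  | Sales     
Helen  | NULL      


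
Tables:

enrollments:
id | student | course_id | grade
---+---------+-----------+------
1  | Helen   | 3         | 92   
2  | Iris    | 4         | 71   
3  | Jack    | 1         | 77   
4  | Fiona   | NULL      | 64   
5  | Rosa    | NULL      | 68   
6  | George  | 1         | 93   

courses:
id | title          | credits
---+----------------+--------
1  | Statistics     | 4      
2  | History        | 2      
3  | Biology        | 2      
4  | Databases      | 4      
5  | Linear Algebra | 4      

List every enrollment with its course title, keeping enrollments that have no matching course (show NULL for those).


LEFT JOIN keeps every row from enrollments (the left table); where course_id has no match in courses, the course columns become NULL. Walk through each enrollment:
  - enrollment 1 (Helen): course_id=3 -> matches Biology
  - enrollment 2 (Iris): course_id=4 -> matches Databases
  - enrollment 3 (Jack): course_id=1 -> matches Statistics
  - enrollment 4 (Fiona): course_id=NULL, no match -> kept with NULL
  - enrollment 5 (Rosa): course_id=NULL, no match -> kept with NULL
  - enrollment 6 (George): course_id=1 -> matches Statistics
All 6 rows appear; 2 have NULL course.

SQL:
SELECT a.student, b.title AS course
FROM enrollments a
LEFT JOIN courses b ON a.course_id = b.id

Result:
student | course    
--------+-----------
Helen   | Biology   
Iris    | Databases 
Jack    | Statistics
Fiona   | NULL      
Rosa    | NULL      
George  | Statistics


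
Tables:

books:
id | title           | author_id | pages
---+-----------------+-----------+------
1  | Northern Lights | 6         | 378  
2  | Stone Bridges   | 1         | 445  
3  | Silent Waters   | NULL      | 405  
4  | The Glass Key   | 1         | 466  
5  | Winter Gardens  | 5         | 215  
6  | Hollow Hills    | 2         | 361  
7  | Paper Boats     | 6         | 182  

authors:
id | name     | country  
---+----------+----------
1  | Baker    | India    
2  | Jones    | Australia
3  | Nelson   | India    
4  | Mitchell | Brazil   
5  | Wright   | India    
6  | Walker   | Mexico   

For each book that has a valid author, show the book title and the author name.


INNER JOIN keeps only books rows whose author_id matches an id in authors. Walk through each book:
  - book 1 (Northern Lights): author_id=6 -> matches Walker
  - book 2 (Stone Bridges): author_id=1 -> matches Baker
  - book 3 (Silent Waters): author_id=NULL, no match -> dropped
  - book 4 (The Glass Key): author_id=1 -> matches Baker
  - book 5 (Winter Gardens): author_id=5 -> matches Wright
  - book 6 (Hollow Hills): author_id=2 -> matches Jones
  - book 7 (Paper Boats): author_id=6 -> matches Walker
So 1 of 7 rows is dropped.

SQL:
SELECT a.title, b.name AS author
FROM books a
INNER JOIN authors b ON a.author_id = b.id

Result:
title           | author
----------------+-------
Northern Lights | Walker
Stone Bridges   | Baker 
The Glass Key   | Baker 
Winter Gardens  | Wright
Hollow Hills    | Jones 
Paper Boats     | Walker


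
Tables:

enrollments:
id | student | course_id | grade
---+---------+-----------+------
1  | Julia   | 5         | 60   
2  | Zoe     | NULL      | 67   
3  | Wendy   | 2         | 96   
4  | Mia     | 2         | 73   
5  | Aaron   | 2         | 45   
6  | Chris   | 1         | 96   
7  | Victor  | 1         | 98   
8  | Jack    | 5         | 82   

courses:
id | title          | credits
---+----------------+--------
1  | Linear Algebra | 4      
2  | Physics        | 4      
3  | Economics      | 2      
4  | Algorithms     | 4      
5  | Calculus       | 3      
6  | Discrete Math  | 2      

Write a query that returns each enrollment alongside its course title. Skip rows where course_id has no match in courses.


INNER JOIN keeps only enrollments rows whose course_id matches an id in courses. Walk through each enrollment:
  - enrollment 1 (Julia): course_id=5 -> matches Calculus
  - enrollment 2 (Zoe): course_id=NULL, no match -> dropped
  - enrollment 3 (Wendy): course_id=2 -> matches Physics
  - enrollment 4 (Mia): course_id=2 -> matches Physics
  - enrollment 5 (Aaron): course_id=2 -> matches Physics
  - enrollment 6 (Chris): course_id=1 -> matches Linear Algebra
  - enrollment 7 (Victor): course_id=1 -> matches Linear Algebra
  - enrollment 8 (Jack): course_id=5 -> matches Calculus
So 1 of 8 rows is dropped.

SQL:
SELECT a.student, b.title AS course
FROM enrollments a
INNER JOIN courses b ON a.course_id = b.id

Result:
student | course        
--------+---------------
Julia   | Calculus      
Wendy   | Physics       
Mia     | Physics       
Aaron   | Physics       
Chris   | Linear Algebra
Victor  | Linear Algebra
Jack    | Calculus      


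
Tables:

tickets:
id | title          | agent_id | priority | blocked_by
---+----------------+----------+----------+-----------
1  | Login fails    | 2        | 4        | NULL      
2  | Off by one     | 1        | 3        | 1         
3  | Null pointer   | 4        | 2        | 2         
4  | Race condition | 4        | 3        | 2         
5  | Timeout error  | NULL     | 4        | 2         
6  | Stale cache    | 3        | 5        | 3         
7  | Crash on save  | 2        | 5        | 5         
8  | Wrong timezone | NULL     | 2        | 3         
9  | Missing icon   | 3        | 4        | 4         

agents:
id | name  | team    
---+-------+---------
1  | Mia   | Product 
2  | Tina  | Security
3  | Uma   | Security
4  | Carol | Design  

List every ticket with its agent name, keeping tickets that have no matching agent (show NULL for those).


LEFT JOIN keeps every row from tickets (the left table); where agent_id has no match in agents, the agent columns become NULL. Walk through each ticket:
  - ticket 1 (Login fails): agent_id=2 -> matches Tina
  - ticket 2 (Off by one): agent_id=1 -> matches Mia
  - ticket 3 (Null pointer): agent_id=4 -> matches Carol
  - ticket 4 (Race condition): agent_id=4 -> matches Carol
  - ticket 5 (Timeout error): agent_id=NULL, no match -> kept with NULL
  - ticket 6 (Stale cache): agent_id=3 -> matches Uma
  - ticket 7 (Crash on save): agent_id=2 -> matches Tina
  - ticket 8 (Wrong timezone): agent_id=NULL, no match -> kept with NULL
  - ticket 9 (Missing icon): agent_id=3 -> matches Uma
All 9 rows appear; 2 have NULL agent.

SQL:
SELECT a.title, b.name AS agent
FROM tickets a
LEFT JOIN agents b ON a.agent_id = b.id

Result:
title          | agent
---------------+------
Login fails    | Tina 
Off by one     | Mia  
Null pointer   | Carol
Race condition | Carol
Timeout error  | NULL 
Stale cache    | Uma  
Crash on save  | Tina 
Wrong timezone | NULL 
Missing icon   | Uma  


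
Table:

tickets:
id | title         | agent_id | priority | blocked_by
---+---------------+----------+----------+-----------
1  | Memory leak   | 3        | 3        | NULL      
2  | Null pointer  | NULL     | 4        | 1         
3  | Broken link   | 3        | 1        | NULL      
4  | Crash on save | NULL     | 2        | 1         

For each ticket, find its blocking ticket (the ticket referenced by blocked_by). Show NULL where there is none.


This is a self-join: tickets is joined to a second copy of itself, matching each row's blocked_by to another row's id. Use LEFT JOIN so rows with blocked_by=NULL are kept.
  - ticket 1 (Memory leak): blocked_by=NULL -> NULL
  - ticket 2 (Null pointer): blocked_by=1 -> Memory leak
  - ticket 3 (Broken link): blocked_by=NULL -> NULL
  - ticket 4 (Crash on save): blocked_by=1 -> Memory leak

SQL:
SELECT a.title AS item, b.title AS blocked_by
FROM tickets a
LEFT JOIN tickets b ON a.blocked_by = b.id

Result:
item          | blocked_by 
--------------+------------
Memory leak   | NULL       
Null pointer  | Memory leak
Broken link   | NULL       
Crash on save | Memory leak


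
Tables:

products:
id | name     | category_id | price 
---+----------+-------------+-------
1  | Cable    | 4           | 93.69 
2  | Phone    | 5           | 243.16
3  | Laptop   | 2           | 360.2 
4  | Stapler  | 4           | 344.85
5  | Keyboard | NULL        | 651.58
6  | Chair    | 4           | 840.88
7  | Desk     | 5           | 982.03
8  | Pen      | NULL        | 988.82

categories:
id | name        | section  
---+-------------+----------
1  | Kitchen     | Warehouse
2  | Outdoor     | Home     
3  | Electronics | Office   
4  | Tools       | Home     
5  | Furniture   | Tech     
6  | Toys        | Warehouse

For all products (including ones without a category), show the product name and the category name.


LEFT JOIN keeps every row from products (the left table); where category_id has no match in categories, the category columns become NULL. Walk through each product:
  - product 1 (Cable): category_id=4 -> matches Tools
  - product 2 (Phone): category_id=5 -> matches Furniture
  - product 3 (Laptop): category_id=2 -> matches Outdoor
  - product 4 (Stapler): category_id=4 -> matches Tools
  - product 5 (Keyboard): category_id=NULL, no match -> kept with NULL
  - product 6 (Chair): category_id=4 -> matches Tools
  - product 7 (Desk): category_id=5 -> matches Furniture
  - product 8 (Pen): category_id=NULL, no match -> kept with NULL
All 8 rows appear; 2 have NULL category.

SQL:
SELECT a.name, b.name AS category
FROM products a
LEFT JOIN categories b ON a.category_id = b.id

Result:
name     | category 
---------+----------
Cable    | Tools    
Phone    | Furniture
Laptop   | Outdoor  
Stapler  | Tools    
Keyboard | NULL     
Chair    | Tools    
Desk     | Furniture
Pen      | NULL     


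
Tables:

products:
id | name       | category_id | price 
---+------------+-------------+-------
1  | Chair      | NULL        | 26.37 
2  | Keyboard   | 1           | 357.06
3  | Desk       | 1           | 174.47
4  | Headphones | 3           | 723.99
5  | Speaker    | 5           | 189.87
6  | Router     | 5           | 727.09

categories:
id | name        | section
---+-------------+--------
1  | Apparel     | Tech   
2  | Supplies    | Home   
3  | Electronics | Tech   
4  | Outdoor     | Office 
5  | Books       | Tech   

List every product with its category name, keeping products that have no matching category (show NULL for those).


LEFT JOIN keeps every row from products (the left table); where category_id has no match in categories, the category columns become NULL. Walk through each product:
  - product 1 (Chair): category_id=NULL, no match -> kept with NULL
  - product 2 (Keyboard): category_id=1 -> matches Apparel
  - product 3 (Desk): category_id=1 -> matches Apparel
  - product 4 (Headphones): category_id=3 -> matches Electronics
  - product 5 (Speaker): category_id=5 -> matches Books
  - product 6 (Router): category_id=5 -> matches Books
All 6 rows appear; 1 has NULL category.

SQL:
SELECT a.name, b.name AS category
FROM products a
LEFT JOIN categories b ON a.category_id = b.id

Result:
name       | category   
-----------+------------
Chair      | NULL       
Keyboard   | Apparel    
Desk       | Apparel    
Headphones | Electronics
Speaker    | Books      
Router     | Books      


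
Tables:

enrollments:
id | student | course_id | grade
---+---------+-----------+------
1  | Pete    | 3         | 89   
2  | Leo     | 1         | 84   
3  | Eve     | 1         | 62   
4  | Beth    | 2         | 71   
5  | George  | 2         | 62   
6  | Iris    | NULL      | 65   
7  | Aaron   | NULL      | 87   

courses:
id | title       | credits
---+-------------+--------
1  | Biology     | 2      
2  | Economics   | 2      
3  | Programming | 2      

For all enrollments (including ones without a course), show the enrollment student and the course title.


LEFT JOIN keeps every row from enrollments (the left table); where course_id has no match in courses, the course columns become NULL. Walk through each enrollment:
  - enrollment 1 (Pete): course_id=3 -> matches Programming
  - enrollment 2 (Leo): course_id=1 -> matches Biology
  - enrollment 3 (Eve): course_id=1 -> matches Biology
  - enrollment 4 (Beth): course_id=2 -> matches Economics
  - enrollment 5 (George): course_id=2 -> matches Economics
  - enrollment 6 (Iris): course_id=NULL, no match -> kept with NULL
  - enrollment 7 (Aaron): course_id=NULL, no match -> kept with NULL
All 7 rows appear; 2 have NULL course.

SQL:
SELECT a.student, b.title AS course
FROM enrollments a
LEFT JOIN courses b ON a.course_id = b.id

Result:
student | course     
--------+------------
Pete    | Programming
Leo     | Biology    
Eve     | Biology    
Beth    | Economics  
George  | Economics  
Iris    | NULL       
Aaron   | NULL       


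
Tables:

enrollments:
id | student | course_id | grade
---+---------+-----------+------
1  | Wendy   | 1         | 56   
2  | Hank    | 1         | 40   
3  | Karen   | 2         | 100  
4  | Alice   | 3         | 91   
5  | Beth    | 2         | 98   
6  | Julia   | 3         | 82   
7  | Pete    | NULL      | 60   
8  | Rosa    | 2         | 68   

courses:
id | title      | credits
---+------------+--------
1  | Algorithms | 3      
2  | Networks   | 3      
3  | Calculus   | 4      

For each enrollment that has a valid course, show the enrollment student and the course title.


INNER JOIN keeps only enrollments rows whose course_id matches an id in courses. Walk through each enrollment:
  - enrollment 1 (Wendy): course_id=1 -> matches Algorithms
  - enrollment 2 (Hank): course_id=1 -> matches Algorithms
  - enrollment 3 (Karen): course_id=2 -> matches Networks
  - enrollment 4 (Alice): course_id=3 -> matches Calculus
  - enrollment 5 (Beth): course_id=2 -> matches Networks
  - enrollment 6 (Julia): course_id=3 -> matches Calculus
  - enrollment 7 (Pete): course_id=NULL, no match -> dropped
  - enrollment 8 (Rosa): course_id=2 -> matches Networks
So 1 of 8 rows is dropped.

SQL:
SELECT a.student, b.title AS course
FROM enrollments a
INNER JOIN courses b ON a.course_id = b.id

Result:
student | course    
--------+-----------
Wendy   | Algorithms
Hank    | Algorithms
Karen   | Networks  
Alice   | Calculus  
Beth    | Networks  
Julia   | Calculus  
Rosa    | Networks  


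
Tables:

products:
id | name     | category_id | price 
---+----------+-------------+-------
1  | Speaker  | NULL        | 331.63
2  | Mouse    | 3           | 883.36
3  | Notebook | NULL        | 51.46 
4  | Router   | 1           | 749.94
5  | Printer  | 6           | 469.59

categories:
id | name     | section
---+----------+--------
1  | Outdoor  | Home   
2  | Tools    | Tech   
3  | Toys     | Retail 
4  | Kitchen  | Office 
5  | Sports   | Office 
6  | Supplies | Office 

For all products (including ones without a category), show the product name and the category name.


LEFT JOIN keeps every row from products (the left table); where category_id has no match in categories, the category columns become NULL. Walk through each product:
  - product 1 (Speaker): category_id=NULL, no match -> kept with NULL
  - product 2 (Mouse): category_id=3 -> matches Toys
  - product 3 (Notebook): category_id=NULL, no match -> kept with NULL
  - product 4 (Router): category_id=1 -> matches Outdoor
  - product 5 (Printer): category_id=6 -> matches Supplies
All 5 rows appear; 2 have NULL category.

SQL:
SELECT a.name, b.name AS category
FROM products a
LEFT JOIN categories b ON a.category_id = b.id

Result:
name     | category
---------+---------
Speaker  | NULL    
Mouse    | Toys    
Notebook | NULL    
Router   | Outdoor 
Printer  | Supplies


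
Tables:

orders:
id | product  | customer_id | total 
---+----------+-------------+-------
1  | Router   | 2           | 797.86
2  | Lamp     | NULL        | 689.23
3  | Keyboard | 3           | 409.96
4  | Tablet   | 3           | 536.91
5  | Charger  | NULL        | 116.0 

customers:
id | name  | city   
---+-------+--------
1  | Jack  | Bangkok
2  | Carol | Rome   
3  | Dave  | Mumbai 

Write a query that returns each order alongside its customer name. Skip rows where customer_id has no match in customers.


INNER JOIN keeps only orders rows whose customer_id matches an id in customers. Walk through each order:
  - order 1 (Router): customer_id=2 -> matches Carol
  - order 2 (Lamp): customer_id=NULL, no match -> dropped
  - order 3 (Keyboard): customer_id=3 -> matches Dave
  - order 4 (Tablet): customer_id=3 -> matches Dave
  - order 5 (Charger): customer_id=NULL, no match -> dropped
So 2 of 5 rows are dropped.

SQL:
SELECT a.product, b.name AS customer
FROM orders a
INNER JOIN customers b ON a.customer_id = b.id

Result:
product  | customer
---------+---------
Router   | Carol   
Keyboard | Dave    
Tablet   | Dave    


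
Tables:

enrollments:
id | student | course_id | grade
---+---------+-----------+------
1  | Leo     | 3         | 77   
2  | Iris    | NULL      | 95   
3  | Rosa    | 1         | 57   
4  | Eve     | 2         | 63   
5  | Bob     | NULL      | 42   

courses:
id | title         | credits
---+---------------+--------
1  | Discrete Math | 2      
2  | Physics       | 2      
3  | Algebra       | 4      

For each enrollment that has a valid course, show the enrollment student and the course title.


INNER JOIN keeps only enrollments rows whose course_id matches an id in courses. Walk through each enrollment:
  - enrollment 1 (Leo): course_id=3 -> matches Algebra
  - enrollment 2 (Iris): course_id=NULL, no match -> dropped
  - enrollment 3 (Rosa): course_id=1 -> matches Discrete Math
  - enrollment 4 (Eve): course_id=2 -> matches Physics
  - enrollment 5 (Bob): course_id=NULL, no match -> dropped
So 2 of 5 rows are dropped.

SQL:
SELECT a.student, b.title AS course
FROM enrollments a
INNER JOIN courses b ON a.course_id = b.id

Result:
student | course       
--------+--------------
Leo     | Algebra      
Rosa    | Discrete Math
Eve     | Physics      


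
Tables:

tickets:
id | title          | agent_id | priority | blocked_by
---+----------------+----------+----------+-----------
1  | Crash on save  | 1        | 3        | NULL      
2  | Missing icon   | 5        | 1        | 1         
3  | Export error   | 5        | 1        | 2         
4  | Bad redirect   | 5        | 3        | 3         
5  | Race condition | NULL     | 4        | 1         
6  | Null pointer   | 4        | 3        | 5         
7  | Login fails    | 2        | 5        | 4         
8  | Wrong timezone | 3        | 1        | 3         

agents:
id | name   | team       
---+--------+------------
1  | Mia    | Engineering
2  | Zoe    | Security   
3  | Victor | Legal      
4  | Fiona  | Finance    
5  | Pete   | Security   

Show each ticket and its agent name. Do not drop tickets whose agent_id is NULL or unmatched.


LEFT JOIN keeps every row from tickets (the left table); where agent_id has no match in agents, the agent columns become NULL. Walk through each ticket:
  - ticket 1 (Crash on save): agent_id=1 -> matches Mia
  - ticket 2 (Missing icon): agent_id=5 -> matches Pete
  - ticket 3 (Export error): agent_id=5 -> matches Pete
  - ticket 4 (Bad redirect): agent_id=5 -> matches Pete
  - ticket 5 (Race condition): agent_id=NULL, no match -> kept with NULL
  - ticket 6 (Null pointer): agent_id=4 -> matches Fiona
  - ticket 7 (Login fails): agent_id=2 -> matches Zoe
  - ticket 8 (Wrong timezone): agent_id=3 -> matches Victor
All 8 rows appear; 1 has NULL agent.

SQL:
SELECT a.title, b.name AS agent
FROM tickets a
LEFT JOIN agents b ON a.agent_id = b.id

Result:
title          | agent 
---------------+-------
Crash on save  | Mia   
Missing icon   | Pete  
Export error   | Pete  
Bad redirect   | Pete  
Race condition | NULL  
Null pointer   | Fiona 
Login fails    | Zoe   
Wrong timezone | Victor


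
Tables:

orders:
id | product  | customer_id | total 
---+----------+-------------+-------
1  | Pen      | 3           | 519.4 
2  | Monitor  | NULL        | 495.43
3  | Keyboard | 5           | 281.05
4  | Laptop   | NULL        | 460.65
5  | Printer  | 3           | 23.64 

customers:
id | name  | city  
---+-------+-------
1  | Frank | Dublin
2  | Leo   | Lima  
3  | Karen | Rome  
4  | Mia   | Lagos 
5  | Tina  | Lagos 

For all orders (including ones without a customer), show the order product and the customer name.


LEFT JOIN keeps every row from orders (the left table); where customer_id has no match in customers, the customer columns become NULL. Walk through each order:
  - order 1 (Pen): customer_id=3 -> matches Karen
  - order 2 (Monitor): customer_id=NULL, no match -> kept with NULL
  - order 3 (Keyboard): customer_id=5 -> matches Tina
  - order 4 (Laptop): customer_id=NULL, no match -> kept with NULL
  - order 5 (Printer): customer_id=3 -> matches Karen
All 5 rows appear; 2 have NULL customer.

SQL:
SELECT a.product, b.name AS customer
FROM orders a
LEFT JOIN customers b ON a.customer_id = b.id

Result:
product  | customer
---------+---------
Pen      | Karen   
Monitor  | NULL    
Keyboard | Tina    
Laptop   | NULL    
Printer  | Karen   


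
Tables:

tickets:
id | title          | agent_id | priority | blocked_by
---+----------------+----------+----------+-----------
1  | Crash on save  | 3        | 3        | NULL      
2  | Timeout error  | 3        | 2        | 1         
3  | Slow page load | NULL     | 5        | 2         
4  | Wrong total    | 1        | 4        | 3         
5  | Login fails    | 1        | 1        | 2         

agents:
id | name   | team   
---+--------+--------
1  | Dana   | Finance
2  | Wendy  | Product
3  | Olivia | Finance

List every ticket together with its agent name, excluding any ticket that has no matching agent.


INNER JOIN keeps only tickets rows whose agent_id matches an id in agents. Walk through each ticket:
  - ticket 1 (Crash on save): agent_id=3 -> matches Olivia
  - ticket 2 (Timeout error): agent_id=3 -> matches Olivia
  - ticket 3 (Slow page load): agent_id=NULL, no match -> dropped
  - ticket 4 (Wrong total): agent_id=1 -> matches Dana
  - ticket 5 (Login fails): agent_id=1 -> matches Dana
So 1 of 5 rows is dropped.

SQL:
SELECT a.title, b.name AS agent
FROM tickets a
INNER JOIN agents b ON a.agent_id = b.id

Result:
title         | agent 
--------------+-------
Crash on save | Olivia
Timeout error | Olivia
Wrong total   | Dana  
Login fails   | Dana  


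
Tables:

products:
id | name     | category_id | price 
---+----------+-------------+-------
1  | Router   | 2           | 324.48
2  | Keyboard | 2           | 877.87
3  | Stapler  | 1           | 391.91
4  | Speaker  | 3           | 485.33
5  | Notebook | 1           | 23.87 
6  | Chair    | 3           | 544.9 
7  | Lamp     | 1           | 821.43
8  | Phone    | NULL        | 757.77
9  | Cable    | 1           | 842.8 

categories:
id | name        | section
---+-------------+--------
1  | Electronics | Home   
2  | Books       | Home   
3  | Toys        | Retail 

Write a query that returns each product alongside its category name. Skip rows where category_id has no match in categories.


INNER JOIN keeps only products rows whose category_id matches an id in categories. Walk through each product:
  - product 1 (Router): category_id=2 -> matches Books
  - product 2 (Keyboard): category_id=2 -> matches Books
  - product 3 (Stapler): category_id=1 -> matches Electronics
  - product 4 (Speaker): category_id=3 -> matches Toys
  - product 5 (Notebook): category_id=1 -> matches Electronics
  - product 6 (Chair): category_id=3 -> matches Toys
  - product 7 (Lamp): category_id=1 -> matches Electronics
  - product 8 (Phone): category_id=NULL, no match -> dropped
  - product 9 (Cable): category_id=1 -> matches Electronics
So 1 of 9 rows is dropped.

SQL:
SELECT a.name, b.name AS category
FROM products a
INNER JOIN categories b ON a.category_id = b.id

Result:
name     | category   
---------+------------
Router   | Books      
Keyboard | Books      
Stapler  | Electronics
Speaker  | Toys       
Notebook | Electronics
Chair    | Toys       
Lamp     | Electronics
Cable    | Electronics


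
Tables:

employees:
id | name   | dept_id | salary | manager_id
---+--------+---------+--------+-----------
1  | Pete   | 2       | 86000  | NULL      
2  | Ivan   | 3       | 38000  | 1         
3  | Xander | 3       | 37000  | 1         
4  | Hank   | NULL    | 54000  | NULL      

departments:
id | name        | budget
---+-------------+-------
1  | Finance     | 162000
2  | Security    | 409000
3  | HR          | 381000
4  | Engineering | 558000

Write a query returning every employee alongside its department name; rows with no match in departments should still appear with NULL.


LEFT JOIN keeps every row from employees (the left table); where dept_id has no match in departments, the department columns become NULL. Walk through each employee:
  - employee 1 (Pete): dept_id=2 -> matches Security
  - employee 2 (Ivan): dept_id=3 -> matches HR
  - employee 3 (Xander): dept_id=3 -> matches HR
  - employee 4 (Hank): dept_id=NULL, no match -> kept with NULL
All 4 rows appear; 1 has NULL department.

SQL:
SELECT a.name, b.name AS department
FROM employees a
LEFT JOIN departments b ON a.dept_id = b.id

Result:
name   | department
-------+-----------
Pete   | Security  
Ivan   | HR        
Xander | HR        
Hank   | NULL      


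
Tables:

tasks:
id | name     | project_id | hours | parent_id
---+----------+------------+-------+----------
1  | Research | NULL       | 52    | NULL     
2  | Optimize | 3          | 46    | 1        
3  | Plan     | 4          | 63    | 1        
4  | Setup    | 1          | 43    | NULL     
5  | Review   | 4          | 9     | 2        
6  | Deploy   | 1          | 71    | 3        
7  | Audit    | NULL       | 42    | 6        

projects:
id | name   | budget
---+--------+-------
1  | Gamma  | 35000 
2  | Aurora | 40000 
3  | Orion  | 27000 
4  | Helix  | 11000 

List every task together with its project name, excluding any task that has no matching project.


INNER JOIN keeps only tasks rows whose project_id matches an id in projects. Walk through each task:
  - task 1 (Research): project_id=NULL, no match -> dropped
  - task 2 (Optimize): project_id=3 -> matches Orion
  - task 3 (Plan): project_id=4 -> matches Helix
  - task 4 (Setup): project_id=1 -> matches Gamma
  - task 5 (Review): project_id=4 -> matches Helix
  - task 6 (Deploy): project_id=1 -> matches Gamma
  - task 7 (Audit): project_id=NULL, no match -> dropped
So 2 of 7 rows are dropped.

SQL:
SELECT a.name, b.name AS project
FROM tasks a
INNER JOIN projects b ON a.project_id = b.id

Result:
name     | project
---------+--------
Optimize | Orion  
Plan     | Helix  
Setup    | Gamma  
Review   | Helix  
Deploy   | Gamma  


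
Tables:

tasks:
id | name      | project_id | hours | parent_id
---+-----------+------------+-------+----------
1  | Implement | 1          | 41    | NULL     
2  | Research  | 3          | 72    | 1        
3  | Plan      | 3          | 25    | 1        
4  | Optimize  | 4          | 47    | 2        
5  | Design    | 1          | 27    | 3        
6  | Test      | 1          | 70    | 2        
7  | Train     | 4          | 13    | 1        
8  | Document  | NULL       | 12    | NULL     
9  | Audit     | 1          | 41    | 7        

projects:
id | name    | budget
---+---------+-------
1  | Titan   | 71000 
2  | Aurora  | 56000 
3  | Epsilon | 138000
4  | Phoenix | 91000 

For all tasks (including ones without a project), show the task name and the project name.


LEFT JOIN keeps every row from tasks (the left table); where project_id has no match in projects, the project columns become NULL. Walk through each task:
  - task 1 (Implement): project_id=1 -> matches Titan
  - task 2 (Research): project_id=3 -> matches Epsilon
  - task 3 (Plan): project_id=3 -> matches Epsilon
  - task 4 (Optimize): project_id=4 -> matches Phoenix
  - task 5 (Design): project_id=1 -> matches Titan
  - task 6 (Test): project_id=1 -> matches Titan
  - task 7 (Train): project_id=4 -> matches Phoenix
  - task 8 (Document): project_id=NULL, no match -> kept with NULL
  - task 9 (Audit): project_id=1 -> matches Titan
All 9 rows appear; 1 has NULL project.

SQL:
SELECT a.name, b.name AS project
FROM tasks a
LEFT JOIN projects b ON a.project_id = b.id

Result:
name      | project
----------+--------
Implement | Titan  
Research  | Epsilon
Plan      | Epsilon
Optimize  | Phoenix
Design    | Titan  
Test      | Titan  
Train     | Phoenix
Document  | NULL   
Audit     | Titan  


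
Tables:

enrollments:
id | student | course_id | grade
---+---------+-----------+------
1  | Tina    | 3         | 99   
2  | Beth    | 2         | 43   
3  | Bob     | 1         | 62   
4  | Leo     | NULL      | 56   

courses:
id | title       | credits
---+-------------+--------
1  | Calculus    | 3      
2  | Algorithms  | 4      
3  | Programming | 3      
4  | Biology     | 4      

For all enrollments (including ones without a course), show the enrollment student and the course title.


LEFT JOIN keeps every row from enrollments (the left table); where course_id has no match in courses, the course columns become NULL. Walk through each enrollment:
  - enrollment 1 (Tina): course_id=3 -> matches Programming
  - enrollment 2 (Beth): course_id=2 -> matches Algorithms
  - enrollment 3 (Bob): course_id=1 -> matches Calculus
  - enrollment 4 (Leo): course_id=NULL, no match -> kept with NULL
All 4 rows appear; 1 has NULL course.

SQL:
SELECT a.student, b.title AS course
FROM enrollments a
LEFT JOIN courses b ON a.course_id = b.id

Result:
student | course     
--------+------------
Tina    | Programming
Beth    | Algorithms 
Bob     | Calculus   
Leo     | NULL       


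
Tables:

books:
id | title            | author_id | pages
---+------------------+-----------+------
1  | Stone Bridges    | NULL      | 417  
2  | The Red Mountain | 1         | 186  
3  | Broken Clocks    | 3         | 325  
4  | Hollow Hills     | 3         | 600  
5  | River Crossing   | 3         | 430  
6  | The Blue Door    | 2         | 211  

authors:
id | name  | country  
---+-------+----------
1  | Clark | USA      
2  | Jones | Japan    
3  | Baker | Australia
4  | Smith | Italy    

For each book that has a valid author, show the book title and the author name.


INNER JOIN keeps only books rows whose author_id matches an id in authors. Walk through each book:
  - book 1 (Stone Bridges): author_id=NULL, no match -> dropped
  - book 2 (The Red Mountain): author_id=1 -> matches Clark
  - book 3 (Broken Clocks): author_id=3 -> matches Baker
  - book 4 (Hollow Hills): author_id=3 -> matches Baker
  - book 5 (River Crossing): author_id=3 -> matches Baker
  - book 6 (The Blue Door): author_id=2 -> matches Jones
So 1 of 6 rows is dropped.

SQL:
SELECT a.title, b.name AS author
FROM books a
INNER JOIN authors b ON a.author_id = b.id

Result:
title            | author
-----------------+-------
The Red Mountain | Clark 
Broken Clocks    | Baker 
Hollow Hills     | Baker 
River Crossing   | Baker 
The Blue Door    | Jones 
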